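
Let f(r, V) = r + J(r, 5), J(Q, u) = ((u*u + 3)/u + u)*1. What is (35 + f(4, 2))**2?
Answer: 61504/25 ≈ 2460.2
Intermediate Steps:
J(Q, u) = u + (3 + u**2)/u (J(Q, u) = ((u**2 + 3)/u + u)*1 = ((3 + u**2)/u + u)*1 = (u + (3 + u**2)/u)*1 = u + (3 + u**2)/u)
f(r, V) = 53/5 + r (f(r, V) = r + (2*5 + 3/5) = r + (10 + 3*(1/5)) = r + (10 + 3/5) = r + 53/5 = 53/5 + r)
(35 + f(4, 2))**2 = (35 + (53/5 + 4))**2 = (35 + 73/5)**2 = (248/5)**2 = 61504/25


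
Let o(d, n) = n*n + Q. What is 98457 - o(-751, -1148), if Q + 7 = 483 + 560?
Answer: -1220483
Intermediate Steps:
Q = 1036 (Q = -7 + (483 + 560) = -7 + 1043 = 1036)
o(d, n) = 1036 + n**2 (o(d, n) = n*n + 1036 = n**2 + 1036 = 1036 + n**2)
98457 - o(-751, -1148) = 98457 - (1036 + (-1148)**2) = 98457 - (1036 + 1317904) = 98457 - 1*1318940 = 98457 - 1318940 = -1220483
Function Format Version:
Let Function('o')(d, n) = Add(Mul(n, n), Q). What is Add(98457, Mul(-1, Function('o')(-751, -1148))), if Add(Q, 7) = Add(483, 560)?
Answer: -1220483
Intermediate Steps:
Q = 1036 (Q = Add(-7, Add(483, 560)) = Add(-7, 1043) = 1036)
Function('o')(d, n) = Add(1036, Pow(n, 2)) (Function('o')(d, n) = Add(Mul(n, n), 1036) = Add(Pow(n, 2), 1036) = Add(1036, Pow(n, 2)))
Add(98457, Mul(-1, Function('o')(-751, -1148))) = Add(98457, Mul(-1, Add(1036, Pow(-1148, 2)))) = Add(98457, Mul(-1, Add(1036, 1317904))) = Add(98457, Mul(-1, 1318940)) = Add(98457, -1318940) = -1220483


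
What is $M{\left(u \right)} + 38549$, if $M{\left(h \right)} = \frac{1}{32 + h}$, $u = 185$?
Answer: $\frac{8365134}{217} \approx 38549.0$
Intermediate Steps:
$M{\left(u \right)} + 38549 = \frac{1}{32 + 185} + 38549 = \frac{1}{217} + 38549 = \frac{8365134}{217}$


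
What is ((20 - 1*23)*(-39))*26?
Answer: 3042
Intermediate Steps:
((20 - 1*23)*(-39))*26 = ((20 - 23)*(-39))*26 = -3*(-39)*26 = 117*26 = 3042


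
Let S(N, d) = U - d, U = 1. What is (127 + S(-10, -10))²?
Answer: 19044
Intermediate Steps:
S(N, d) = 1 - d
(127 + S(-10, -10))² = (127 + (1 - 1*(-10)))² = (127 + (1 + 10))² = (127 + 11)² = 138² = 19044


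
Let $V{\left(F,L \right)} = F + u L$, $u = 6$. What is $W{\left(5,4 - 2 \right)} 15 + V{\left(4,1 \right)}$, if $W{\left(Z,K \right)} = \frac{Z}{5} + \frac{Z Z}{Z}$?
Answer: $100$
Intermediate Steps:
$W{\left(Z,K \right)} = \frac{6 Z}{5}$ ($W{\left(Z,K \right)} = Z \frac{1}{5} + \frac{Z^{2}}{Z} = \frac{Z}{5} + Z = \frac{6 Z}{5}$)
$V{\left(F,L \right)} = F + 6 L$
$W{\left(5,4 - 2 \right)} 15 + V{\left(4,1 \right)} = \frac{6}{5} \cdot 5 \cdot 15 + \left(4 + 6 \cdot 1\right) = 6 \cdot 15 + \left(4 + 6\right) = 90 + 10 = 100$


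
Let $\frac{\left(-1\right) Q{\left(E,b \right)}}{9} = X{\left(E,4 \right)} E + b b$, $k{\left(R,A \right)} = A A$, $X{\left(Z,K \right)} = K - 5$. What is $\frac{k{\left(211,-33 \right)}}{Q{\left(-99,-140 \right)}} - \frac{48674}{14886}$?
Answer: $- \frac{480315166}{146619657} \approx -3.2759$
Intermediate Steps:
$X{\left(Z,K \right)} = -5 + K$
$k{\left(R,A \right)} = A^{2}$
$Q{\left(E,b \right)} = - 9 b^{2} + 9 E$ ($Q{\left(E,b \right)} = - 9 \left(\left(-5 + 4\right) E + b b\right) = - 9 \left(- E + b^{2}\right) = - 9 \left(b^{2} - E\right) = - 9 b^{2} + 9 E$)
$\frac{k{\left(211,-33 \right)}}{Q{\left(-99,-140 \right)}} - \frac{48674}{14886} = \frac{\left(-33\right)^{2}}{- 9 \left(-140\right)^{2} + 9 \left(-99\right)} - \frac{48674}{14886} = \frac{1089}{\left(-9\right) 19600 - 891} - \frac{24337}{7443} = \frac{1089}{-176400 - 891} - \frac{24337}{7443} = \frac{1089}{-177291} - \frac{24337}{7443} = 1089 \left(- \frac{1}{177291}\right) - \frac{24337}{7443} = - \frac{121}{19699} - \frac{24337}{7443} = - \frac{480315166}{146619657}$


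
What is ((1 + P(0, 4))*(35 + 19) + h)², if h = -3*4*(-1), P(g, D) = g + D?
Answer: 79524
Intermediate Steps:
P(g, D) = D + g
h = 12 (h = -12*(-1) = 12)
((1 + P(0, 4))*(35 + 19) + h)² = ((1 + (4 + 0))*(35 + 19) + 12)² = ((1 + 4)*54 + 12)² = (5*54 + 12)² = (270 + 12)² = 282² = 79524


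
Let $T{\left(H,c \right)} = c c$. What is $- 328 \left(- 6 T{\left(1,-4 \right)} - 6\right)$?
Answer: $33456$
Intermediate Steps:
$T{\left(H,c \right)} = c^{2}$
$- 328 \left(- 6 T{\left(1,-4 \right)} - 6\right) = - 328 \left(- 6 \left(-4\right)^{2} - 6\right) = - 328 \left(\left(-6\right) 16 - 6\right) = - 328 \left(-96 - 6\right) = \left(-328\right) \left(-102\right) = 33456$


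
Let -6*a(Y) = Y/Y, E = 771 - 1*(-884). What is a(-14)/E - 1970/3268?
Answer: -2445671/4056405 ≈ -0.60292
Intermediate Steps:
E = 1655 (E = 771 + 884 = 1655)
a(Y) = -⅙ (a(Y) = -Y/(6*Y) = -⅙*1 = -⅙)
a(-14)/E - 1970/3268 = -⅙/1655 - 1970/3268 = -⅙*1/1655 - 1970*1/3268 = -1/9930 - 985/1634 = -2445671/4056405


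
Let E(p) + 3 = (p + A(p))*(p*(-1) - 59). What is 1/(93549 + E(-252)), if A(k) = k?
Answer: -1/3726 ≈ -0.00026838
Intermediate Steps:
E(p) = -3 + 2*p*(-59 - p) (E(p) = -3 + (p + p)*(p*(-1) - 59) = -3 + (2*p)*(-p - 59) = -3 + (2*p)*(-59 - p) = -3 + 2*p*(-59 - p))
1/(93549 + E(-252)) = 1/(93549 + (-3 - 118*(-252) - 2*(-252)**2)) = 1/(93549 + (-3 + 29736 - 2*63504)) = 1/(93549 + (-3 + 29736 - 127008)) = 1/(93549 - 97275) = 1/(-3726) = -1/3726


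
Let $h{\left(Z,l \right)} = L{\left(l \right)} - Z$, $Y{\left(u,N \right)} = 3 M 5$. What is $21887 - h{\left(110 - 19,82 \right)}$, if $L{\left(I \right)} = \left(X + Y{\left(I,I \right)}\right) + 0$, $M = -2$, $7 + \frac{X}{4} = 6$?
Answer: $22012$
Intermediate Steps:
$X = -4$ ($X = -28 + 4 \cdot 6 = -28 + 24 = -4$)
$Y{\left(u,N \right)} = -30$ ($Y{\left(u,N \right)} = 3 \left(-2\right) 5 = \left(-6\right) 5 = -30$)
$L{\left(I \right)} = -34$ ($L{\left(I \right)} = \left(-4 - 30\right) + 0 = -34 + 0 = -34$)
$h{\left(Z,l \right)} = -34 - Z$
$21887 - h{\left(110 - 19,82 \right)} = 21887 - \left(-34 - \left(110 - 19\right)\right) = 21887 - \left(-34 - 91\right) = 21887 - -125 = 21887 + 125 = 22012$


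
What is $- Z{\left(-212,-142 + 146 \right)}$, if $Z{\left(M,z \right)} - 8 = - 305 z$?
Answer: $1212$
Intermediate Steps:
$Z{\left(M,z \right)} = 8 - 305 z$
$- Z{\left(-212,-142 + 146 \right)} = - (8 - 305 \left(-142 + 146\right)) = - (8 - 1220) = \left(-1\right) \left(-1212\right) = 1212$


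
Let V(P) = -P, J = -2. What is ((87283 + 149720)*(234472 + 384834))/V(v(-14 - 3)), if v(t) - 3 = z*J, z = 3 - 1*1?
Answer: 146777379918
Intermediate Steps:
z = 2 (z = 3 - 1 = 2)
v(t) = -1 (v(t) = 3 + 2*(-2) = 3 - 4 = -1)
((87283 + 149720)*(234472 + 384834))/V(v(-14 - 3)) = ((87283 + 149720)*(234472 + 384834))/((-1*(-1))) = (237003*619306)/1 = 146777379918*1 = 146777379918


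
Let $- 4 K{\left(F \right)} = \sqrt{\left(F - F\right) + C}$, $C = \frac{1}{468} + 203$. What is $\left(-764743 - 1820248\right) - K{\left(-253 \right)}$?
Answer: $-2584991 + \frac{\sqrt{1235065}}{312} \approx -2.585 \cdot 10^{6}$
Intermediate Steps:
$C = \frac{95005}{468}$ ($C = \frac{1}{468} + 203 = \frac{95005}{468} \approx 203.0$)
$K{\left(F \right)} = - \frac{\sqrt{1235065}}{312}$ ($K{\left(F \right)} = - \frac{\sqrt{\left(F - F\right) + \frac{95005}{468}}}{4} = - \frac{\sqrt{0 + \frac{95005}{468}}}{4} = - \frac{\sqrt{\frac{95005}{468}}}{4} = - \frac{\frac{1}{78} \sqrt{1235065}}{4} = - \frac{\sqrt{1235065}}{312}$)
$\left(-764743 - 1820248\right) - K{\left(-253 \right)} = \left(-764743 - 1820248\right) - - \frac{\sqrt{1235065}}{312} = -2584991 + \frac{\sqrt{1235065}}{312}$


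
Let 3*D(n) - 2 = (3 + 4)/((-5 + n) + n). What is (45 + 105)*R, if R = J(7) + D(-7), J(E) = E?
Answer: 21500/19 ≈ 1131.6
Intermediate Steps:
D(n) = ⅔ + 7/(3*(-5 + 2*n)) (D(n) = ⅔ + ((3 + 4)/((-5 + n) + n))/3 = ⅔ + (7/(-5 + 2*n))/3 = ⅔ + 7/(3*(-5 + 2*n)))
R = 430/57 (R = 7 + (-3 + 4*(-7))/(3*(-5 + 2*(-7))) = 7 + (-3 - 28)/(3*(-5 - 14)) = 7 + (⅓)*(-31)/(-19) = 7 + (⅓)*(-1/19)*(-31) = 7 + 31/57 = 430/57 ≈ 7.5439)
(45 + 105)*R = (45 + 105)*(430/57) = 150*(430/57) = 21500/19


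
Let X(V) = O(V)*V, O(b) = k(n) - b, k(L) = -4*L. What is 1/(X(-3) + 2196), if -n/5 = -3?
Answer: 1/2367 ≈ 0.00042248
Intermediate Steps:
n = 15 (n = -5*(-3) = 15)
O(b) = -60 - b (O(b) = -4*15 - b = -60 - b)
X(V) = V*(-60 - V) (X(V) = (-60 - V)*V = V*(-60 - V))
1/(X(-3) + 2196) = 1/(-1*(-3)*(60 - 3) + 2196) = 1/(-1*(-3)*57 + 2196) = 1/(171 + 2196) = 1/2367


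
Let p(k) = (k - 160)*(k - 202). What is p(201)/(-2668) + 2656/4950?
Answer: 3644579/6603300 ≈ 0.55193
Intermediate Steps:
p(k) = (-202 + k)*(-160 + k) (p(k) = (-160 + k)*(-202 + k) = (-202 + k)*(-160 + k))
p(201)/(-2668) + 2656/4950 = (32320 + 201² - 362*201)/(-2668) + 2656/4950 = (32320 + 40401 - 72762)*(-1/2668) + 2656*(1/4950) = -41*(-1/2668) + 1328/2475 = 41/2668 + 1328/2475 = 3644579/6603300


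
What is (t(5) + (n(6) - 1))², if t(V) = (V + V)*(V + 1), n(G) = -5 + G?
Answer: 3600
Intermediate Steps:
t(V) = 2*V*(1 + V) (t(V) = (2*V)*(1 + V) = 2*V*(1 + V))
(t(5) + (n(6) - 1))² = (2*5*(1 + 5) + ((-5 + 6) - 1))² = (2*5*6 + (1 - 1))² = (60 + 0)² = 60² = 3600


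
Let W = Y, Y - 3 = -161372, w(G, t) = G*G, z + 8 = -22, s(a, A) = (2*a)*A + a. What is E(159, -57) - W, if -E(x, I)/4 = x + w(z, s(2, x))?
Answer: 157133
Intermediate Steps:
s(a, A) = a + 2*A*a (s(a, A) = 2*A*a + a = a + 2*A*a)
z = -30 (z = -8 - 22 = -30)
w(G, t) = G**2
E(x, I) = -3600 - 4*x (E(x, I) = -4*(x + (-30)**2) = -4*(x + 900) = -4*(900 + x) = -3600 - 4*x)
Y = -161369 (Y = 3 - 161372 = -161369)
W = -161369
E(159, -57) - W = (-3600 - 4*159) - 1*(-161369) = (-3600 - 636) + 161369 = -4236 + 161369 = 157133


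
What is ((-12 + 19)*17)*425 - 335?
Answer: 50240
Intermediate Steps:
((-12 + 19)*17)*425 - 335 = (7*17)*425 - 335 = 119*425 - 335 = 50575 - 335 = 50240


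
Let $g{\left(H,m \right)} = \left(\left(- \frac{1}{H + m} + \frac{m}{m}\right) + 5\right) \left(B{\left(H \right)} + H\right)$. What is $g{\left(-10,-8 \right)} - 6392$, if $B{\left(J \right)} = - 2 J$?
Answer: $- \frac{56983}{9} \approx -6331.4$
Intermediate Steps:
$g{\left(H,m \right)} = - H \left(6 - \frac{1}{H + m}\right)$ ($g{\left(H,m \right)} = \left(\left(- \frac{1}{H + m} + \frac{m}{m}\right) + 5\right) \left(- 2 H + H\right) = \left(\left(- \frac{1}{H + m} + 1\right) + 5\right) \left(- H\right) = \left(\left(1 - \frac{1}{H + m}\right) + 5\right) \left(- H\right) = \left(6 - \frac{1}{H + m}\right) \left(- H\right) = - H \left(6 - \frac{1}{H + m}\right)$)
$g{\left(-10,-8 \right)} - 6392 = - \frac{10 \left(1 - -60 - -48\right)}{-10 - 8} - 6392 = - \frac{10 \left(1 + 60 + 48\right)}{-18} - 6392 = \left(-10\right) \left(- \frac{1}{18}\right) 109 - 6392 = \frac{545}{9} - 6392 = - \frac{56983}{9}$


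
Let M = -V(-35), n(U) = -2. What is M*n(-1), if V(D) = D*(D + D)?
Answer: 4900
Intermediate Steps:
V(D) = 2*D² (V(D) = D*(2*D) = 2*D²)
M = -2450 (M = -2*(-35)² = -2*1225 = -1*2450 = -2450)
M*n(-1) = -2450*(-2) = 4900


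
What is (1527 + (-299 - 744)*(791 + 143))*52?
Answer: -50577020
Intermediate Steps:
(1527 + (-299 - 744)*(791 + 143))*52 = (1527 - 1043*934)*52 = (1527 - 974162)*52 = -972635*52 = -50577020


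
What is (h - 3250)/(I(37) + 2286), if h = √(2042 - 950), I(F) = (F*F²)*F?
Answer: -3250/1876447 + 2*√273/1876447 ≈ -0.0017144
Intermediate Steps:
I(F) = F⁴ (I(F) = F³*F = F⁴)
h = 2*√273 (h = √1092 = 2*√273 ≈ 33.045)
(h - 3250)/(I(37) + 2286) = (2*√273 - 3250)/(37⁴ + 2286) = (-3250 + 2*√273)/(1874161 + 2286) = (-3250 + 2*√273)/1876447 = (-3250 + 2*√273)*(1/1876447) = -3250/1876447 + 2*√273/1876447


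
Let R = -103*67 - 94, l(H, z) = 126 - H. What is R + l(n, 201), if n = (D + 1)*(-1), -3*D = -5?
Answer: -20599/3 ≈ -6866.3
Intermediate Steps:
D = 5/3 (D = -1/3*(-5) = 5/3 ≈ 1.6667)
n = -8/3 (n = (5/3 + 1)*(-1) = (8/3)*(-1) = -8/3 ≈ -2.6667)
R = -6995 (R = -6901 - 94 = -6995)
R + l(n, 201) = -6995 + (126 - 1*(-8/3)) = -6995 + (126 + 8/3) = -6995 + 386/3 = -20599/3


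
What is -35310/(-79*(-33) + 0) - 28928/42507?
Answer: -47767802/3358053 ≈ -14.225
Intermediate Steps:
-35310/(-79*(-33) + 0) - 28928/42507 = -35310/(2607 + 0) - 28928*1/42507 = -35310/2607 - 28928/42507 = -35310*1/2607 - 28928/42507 = -1070/79 - 28928/42507 = -47767802/3358053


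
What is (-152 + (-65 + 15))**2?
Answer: 40804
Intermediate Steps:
(-152 + (-65 + 15))**2 = (-152 - 50)**2 = (-202)**2 = 40804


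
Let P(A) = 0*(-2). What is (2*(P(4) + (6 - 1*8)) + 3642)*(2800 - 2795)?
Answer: 18190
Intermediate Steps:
P(A) = 0
(2*(P(4) + (6 - 1*8)) + 3642)*(2800 - 2795) = (2*(0 + (6 - 1*8)) + 3642)*(2800 - 2795) = (2*(0 + (6 - 8)) + 3642)*5 = (2*(0 - 2) + 3642)*5 = (2*(-2) + 3642)*5 = (-4 + 3642)*5 = 3638*5 = 18190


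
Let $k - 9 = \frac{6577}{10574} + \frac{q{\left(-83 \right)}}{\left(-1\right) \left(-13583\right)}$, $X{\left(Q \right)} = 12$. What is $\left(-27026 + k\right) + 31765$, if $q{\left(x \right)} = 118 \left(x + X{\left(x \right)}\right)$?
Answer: $\frac{40114120155}{8448626} \approx 4748.0$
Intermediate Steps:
$q{\left(x \right)} = 1416 + 118 x$ ($q{\left(x \right)} = 118 \left(x + 12\right) = 118 \left(12 + x\right) = 1416 + 118 x$)
$k = \frac{76081541}{8448626}$ ($k = 9 + \left(\frac{6577}{10574} + \frac{1416 + 118 \left(-83\right)}{\left(-1\right) \left(-13583\right)}\right) = 9 + \left(6577 \cdot \frac{1}{10574} + \frac{1416 - 9794}{13583}\right) = 9 + \left(\frac{6577}{10574} - \frac{8378}{13583}\right) = 9 + \frac{43907}{8448626} = \frac{76081541}{8448626} \approx 9.0052$)
$\left(-27026 + k\right) + 31765 = \left(-27026 + \frac{76081541}{8448626}\right) + 31765 = - \frac{228256484735}{8448626} + 31765 = \frac{40114120155}{8448626}$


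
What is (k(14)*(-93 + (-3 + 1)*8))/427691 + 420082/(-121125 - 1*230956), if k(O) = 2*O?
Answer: -180739841874/150581874971 ≈ -1.2003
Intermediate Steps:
(k(14)*(-93 + (-3 + 1)*8))/427691 + 420082/(-121125 - 1*230956) = ((2*14)*(-93 + (-3 + 1)*8))/427691 + 420082/(-121125 - 1*230956) = (28*(-93 - 2*8))*(1/427691) + 420082/(-121125 - 230956) = (28*(-93 - 16))*(1/427691) + 420082/(-352081) = (28*(-109))*(1/427691) + 420082*(-1/352081) = -3052*1/427691 - 420082/352081 = -3052/427691 - 420082/352081 = -180739841874/150581874971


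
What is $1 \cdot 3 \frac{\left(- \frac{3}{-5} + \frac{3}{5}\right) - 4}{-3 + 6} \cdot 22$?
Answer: $- \frac{308}{5} \approx -61.6$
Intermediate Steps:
$1 \cdot 3 \frac{\left(- \frac{3}{-5} + \frac{3}{5}\right) - 4}{-3 + 6} \cdot 22 = 1 \cdot 3 \frac{\left(\left(-3\right) \left(- \frac{1}{5}\right) + 3 \cdot \frac{1}{5}\right) - 4}{3} \cdot 22 = 1 \cdot 3 \left(\left(\frac{3}{5} + \frac{3}{5}\right) - 4\right) \frac{1}{3} \cdot 22 = 1 \cdot 3 \left(\frac{6}{5} - 4\right) \frac{1}{3} \cdot 22 = 1 \cdot 3 \left(\left(- \frac{14}{5}\right) \frac{1}{3}\right) 22 = 1 \cdot 3 \left(- \frac{14}{15}\right) 22 = 1 \left(- \frac{14}{5}\right) 22 = \left(- \frac{14}{5}\right) 22 = - \frac{308}{5}$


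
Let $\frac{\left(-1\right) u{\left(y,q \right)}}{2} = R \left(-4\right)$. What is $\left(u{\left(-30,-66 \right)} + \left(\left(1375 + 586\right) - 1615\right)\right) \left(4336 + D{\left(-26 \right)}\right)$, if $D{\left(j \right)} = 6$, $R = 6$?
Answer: $1710748$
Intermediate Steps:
$u{\left(y,q \right)} = 48$ ($u{\left(y,q \right)} = - 2 \cdot 6 \left(-4\right) = \left(-2\right) \left(-24\right) = 48$)
$\left(u{\left(-30,-66 \right)} + \left(\left(1375 + 586\right) - 1615\right)\right) \left(4336 + D{\left(-26 \right)}\right) = \left(48 + \left(\left(1375 + 586\right) - 1615\right)\right) \left(4336 + 6\right) = \left(48 + \left(1961 - 1615\right)\right) 4342 = \left(48 + 346\right) 4342 = 394 \cdot 4342 = 1710748$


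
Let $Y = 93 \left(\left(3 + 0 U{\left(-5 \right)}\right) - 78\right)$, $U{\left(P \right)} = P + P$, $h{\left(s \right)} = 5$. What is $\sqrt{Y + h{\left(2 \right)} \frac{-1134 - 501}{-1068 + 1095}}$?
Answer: $\frac{10 i \sqrt{655}}{3} \approx 85.31 i$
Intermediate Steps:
$U{\left(P \right)} = 2 P$
$Y = -6975$ ($Y = 93 \left(\left(3 + 0 \cdot 2 \left(-5\right)\right) - 78\right) = 93 \left(\left(3 + 0 \left(-10\right)\right) - 78\right) = 93 \left(\left(3 + 0\right) - 78\right) = 93 \left(3 - 78\right) = 93 \left(-75\right) = -6975$)
$\sqrt{Y + h{\left(2 \right)} \frac{-1134 - 501}{-1068 + 1095}} = \sqrt{-6975 + 5 \frac{-1134 - 501}{-1068 + 1095}} = \sqrt{-6975 + 5 \left(- \frac{1635}{27}\right)} = \sqrt{-6975 + 5 \left(\left(-1635\right) \frac{1}{27}\right)} = \sqrt{-6975 + 5 \left(- \frac{545}{9}\right)} = \sqrt{-6975 - \frac{2725}{9}} = \sqrt{- \frac{65500}{9}} = \frac{10 i \sqrt{655}}{3}$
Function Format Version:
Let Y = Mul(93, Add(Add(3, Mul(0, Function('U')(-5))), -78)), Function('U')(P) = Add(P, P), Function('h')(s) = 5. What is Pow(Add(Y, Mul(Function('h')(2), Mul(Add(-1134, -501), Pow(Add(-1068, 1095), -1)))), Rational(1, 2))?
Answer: Mul(Rational(10, 3), I, Pow(655, Rational(1, 2))) ≈ Mul(85.310, I)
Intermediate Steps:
Function('U')(P) = Mul(2, P)
Y = -6975 (Y = Mul(93, Add(Add(3, Mul(0, Mul(2, -5))), -78)) = Mul(93, Add(Add(3, Mul(0, -10)), -78)) = Mul(93, Add(Add(3, 0), -78)) = Mul(93, Add(3, -78)) = Mul(93, -75) = -6975)
Pow(Add(Y, Mul(Function('h')(2), Mul(Add(-1134, -501), Pow(Add(-1068, 1095), -1)))), Rational(1, 2)) = Pow(Add(-6975, Mul(5, Mul(Add(-1134, -501), Pow(Add(-1068, 1095), -1)))), Rational(1, 2)) = Pow(Add(-6975, Mul(5, Mul(-1635, Pow(27, -1)))), Rational(1, 2)) = Pow(Add(-6975, Mul(5, Mul(-1635, Rational(1, 27)))), Rational(1, 2)) = Pow(Add(-6975, Mul(5, Rational(-545, 9))), Rational(1, 2)) = Pow(Add(-6975, Rational(-2725, 9)), Rational(1, 2)) = Pow(Rational(-65500, 9), Rational(1, 2)) = Mul(Rational(10, 3), I, Pow(655, Rational(1, 2)))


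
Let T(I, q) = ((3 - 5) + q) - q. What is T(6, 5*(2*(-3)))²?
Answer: 4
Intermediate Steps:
T(I, q) = -2 (T(I, q) = (-2 + q) - q = -2)
T(6, 5*(2*(-3)))² = (-2)² = 4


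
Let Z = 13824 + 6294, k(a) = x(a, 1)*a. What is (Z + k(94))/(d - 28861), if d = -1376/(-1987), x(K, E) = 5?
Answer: -40908356/57345431 ≈ -0.71337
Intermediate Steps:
k(a) = 5*a
Z = 20118
d = 1376/1987 (d = -1376*(-1/1987) = 1376/1987 ≈ 0.69250)
(Z + k(94))/(d - 28861) = (20118 + 5*94)/(1376/1987 - 28861) = (20118 + 470)/(-57345431/1987) = 20588*(-1987/57345431) = -40908356/57345431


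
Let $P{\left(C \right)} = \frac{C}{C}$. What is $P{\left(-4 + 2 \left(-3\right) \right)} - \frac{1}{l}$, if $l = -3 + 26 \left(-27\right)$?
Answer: $\frac{706}{705} \approx 1.0014$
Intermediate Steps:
$P{\left(C \right)} = 1$
$l = -705$ ($l = -3 - 702 = -705$)
$P{\left(-4 + 2 \left(-3\right) \right)} - \frac{1}{l} = 1 - \frac{1}{-705} = 1 - - \frac{1}{705} = 1 + \frac{1}{705} = \frac{706}{705}$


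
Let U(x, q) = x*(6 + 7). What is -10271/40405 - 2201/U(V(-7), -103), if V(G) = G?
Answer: 87996744/3676855 ≈ 23.933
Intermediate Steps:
U(x, q) = 13*x (U(x, q) = x*13 = 13*x)
-10271/40405 - 2201/U(V(-7), -103) = -10271/40405 - 2201/(13*(-7)) = -10271*1/40405 - 2201/(-91) = -10271/40405 - 2201*(-1/91) = -10271/40405 + 2201/91 = 87996744/3676855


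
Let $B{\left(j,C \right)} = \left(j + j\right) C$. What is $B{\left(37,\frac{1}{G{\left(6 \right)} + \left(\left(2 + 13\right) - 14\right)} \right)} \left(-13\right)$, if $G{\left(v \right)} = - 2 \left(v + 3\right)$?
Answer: $\frac{962}{17} \approx 56.588$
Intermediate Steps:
$G{\left(v \right)} = -6 - 2 v$ ($G{\left(v \right)} = - 2 \left(3 + v\right) = -6 - 2 v$)
$B{\left(j,C \right)} = 2 C j$ ($B{\left(j,C \right)} = 2 j C = 2 C j$)
$B{\left(37,\frac{1}{G{\left(6 \right)} + \left(\left(2 + 13\right) - 14\right)} \right)} \left(-13\right) = 2 \frac{1}{\left(-6 - 12\right) + \left(\left(2 + 13\right) - 14\right)} 37 \left(-13\right) = 2 \frac{1}{\left(-6 - 12\right) + \left(15 - 14\right)} 37 \left(-13\right) = 2 \frac{1}{-18 + 1} \cdot 37 \left(-13\right) = 2 \frac{1}{-17} \cdot 37 \left(-13\right) = 2 \left(- \frac{1}{17}\right) 37 \left(-13\right) = \left(- \frac{74}{17}\right) \left(-13\right) = \frac{962}{17}$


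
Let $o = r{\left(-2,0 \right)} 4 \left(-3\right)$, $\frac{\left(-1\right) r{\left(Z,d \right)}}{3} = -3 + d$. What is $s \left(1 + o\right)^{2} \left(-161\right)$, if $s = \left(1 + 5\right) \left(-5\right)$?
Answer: $55298670$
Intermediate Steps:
$r{\left(Z,d \right)} = 9 - 3 d$ ($r{\left(Z,d \right)} = - 3 \left(-3 + d\right) = 9 - 3 d$)
$s = -30$ ($s = 6 \left(-5\right) = -30$)
$o = -108$ ($o = \left(9 - 0\right) 4 \left(-3\right) = \left(9 + 0\right) 4 \left(-3\right) = 9 \cdot 4 \left(-3\right) = 36 \left(-3\right) = -108$)
$s \left(1 + o\right)^{2} \left(-161\right) = - 30 \left(1 - 108\right)^{2} \left(-161\right) = - 30 \left(-107\right)^{2} \left(-161\right) = \left(-30\right) 11449 \left(-161\right) = \left(-343470\right) \left(-161\right) = 55298670$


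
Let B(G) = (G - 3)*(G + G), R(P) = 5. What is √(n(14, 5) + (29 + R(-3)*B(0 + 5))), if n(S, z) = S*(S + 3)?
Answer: √367 ≈ 19.157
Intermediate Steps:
B(G) = 2*G*(-3 + G) (B(G) = (-3 + G)*(2*G) = 2*G*(-3 + G))
n(S, z) = S*(3 + S)
√(n(14, 5) + (29 + R(-3)*B(0 + 5))) = √(14*(3 + 14) + (29 + 5*(2*(0 + 5)*(-3 + (0 + 5))))) = √(14*17 + (29 + 5*(2*5*(-3 + 5)))) = √(238 + (29 + 5*(2*5*2))) = √(238 + (29 + 5*20)) = √(238 + (29 + 100)) = √(238 + 129) = √367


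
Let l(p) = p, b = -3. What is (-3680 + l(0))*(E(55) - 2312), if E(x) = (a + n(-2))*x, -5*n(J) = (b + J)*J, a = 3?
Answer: 8305760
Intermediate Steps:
n(J) = -J*(-3 + J)/5 (n(J) = -(-3 + J)*J/5 = -J*(-3 + J)/5)
E(x) = x (E(x) = (3 + (1/5)*(-2)*(3 - 1*(-2)))*x = (3 + (1/5)*(-2)*(3 + 2))*x = (3 + (1/5)*(-2)*5)*x = (3 - 2)*x = 1*x = x)
(-3680 + l(0))*(E(55) - 2312) = (-3680 + 0)*(55 - 2312) = -3680*(-2257) = 8305760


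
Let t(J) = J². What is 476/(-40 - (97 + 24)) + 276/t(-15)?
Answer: -2984/1725 ≈ -1.7299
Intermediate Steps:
476/(-40 - (97 + 24)) + 276/t(-15) = 476/(-40 - (97 + 24)) + 276/((-15)²) = 476/(-40 - 1*121) + 276/225 = 476/(-40 - 121) + 276*(1/225) = 476/(-161) + 92/75 = 476*(-1/161) + 92/75 = -68/23 + 92/75 = -2984/1725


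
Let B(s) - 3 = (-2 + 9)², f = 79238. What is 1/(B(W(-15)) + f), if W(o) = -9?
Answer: 1/79290 ≈ 1.2612e-5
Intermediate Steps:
B(s) = 52 (B(s) = 3 + (-2 + 9)² = 3 + 7² = 3 + 49 = 52)
1/(B(W(-15)) + f) = 1/(52 + 79238) = 1/79290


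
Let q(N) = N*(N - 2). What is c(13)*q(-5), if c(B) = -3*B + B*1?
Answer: -910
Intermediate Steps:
c(B) = -2*B (c(B) = -3*B + B = -2*B)
q(N) = N*(-2 + N)
c(13)*q(-5) = (-2*13)*(-5*(-2 - 5)) = -(-130)*(-7) = -26*35 = -910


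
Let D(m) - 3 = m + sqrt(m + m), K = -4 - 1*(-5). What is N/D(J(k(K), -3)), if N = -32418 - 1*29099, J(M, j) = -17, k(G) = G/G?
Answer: 430619/115 + 61517*I*sqrt(34)/230 ≈ 3744.5 + 1559.6*I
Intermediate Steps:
K = 1 (K = -4 + 5 = 1)
k(G) = 1
N = -61517 (N = -32418 - 29099 = -61517)
D(m) = 3 + m + sqrt(2)*sqrt(m) (D(m) = 3 + (m + sqrt(m + m)) = 3 + (m + sqrt(2*m)) = 3 + (m + sqrt(2)*sqrt(m)) = 3 + m + sqrt(2)*sqrt(m))
N/D(J(k(K), -3)) = -61517/(3 - 17 + sqrt(2)*sqrt(-17)) = -61517/(3 - 17 + sqrt(2)*(I*sqrt(17))) = -61517/(3 - 17 + I*sqrt(34)) = -61517/(-14 + I*sqrt(34))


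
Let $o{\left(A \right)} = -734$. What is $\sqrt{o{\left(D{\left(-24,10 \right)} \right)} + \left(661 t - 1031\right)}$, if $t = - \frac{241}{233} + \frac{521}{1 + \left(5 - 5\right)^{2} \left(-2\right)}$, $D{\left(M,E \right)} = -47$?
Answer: $\frac{7 \sqrt{378840059}}{233} \approx 584.75$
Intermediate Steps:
$t = \frac{121152}{233}$ ($t = \left(-241\right) \frac{1}{233} + \frac{521}{1 + 0^{2} \left(-2\right)} = - \frac{241}{233} + \frac{521}{1 + 0 \left(-2\right)} = - \frac{241}{233} + \frac{521}{1 + 0} = - \frac{241}{233} + \frac{521}{1} = - \frac{241}{233} + 521 \cdot 1 = - \frac{241}{233} + 521 = \frac{121152}{233} \approx 519.97$)
$\sqrt{o{\left(D{\left(-24,10 \right)} \right)} + \left(661 t - 1031\right)} = \sqrt{-734 + \left(661 \cdot \frac{121152}{233} - 1031\right)} = \sqrt{-734 + \left(\frac{80081472}{233} - 1031\right)} = \sqrt{-734 + \frac{79841249}{233}} = \sqrt{\frac{79670227}{233}} = \frac{7 \sqrt{378840059}}{233}$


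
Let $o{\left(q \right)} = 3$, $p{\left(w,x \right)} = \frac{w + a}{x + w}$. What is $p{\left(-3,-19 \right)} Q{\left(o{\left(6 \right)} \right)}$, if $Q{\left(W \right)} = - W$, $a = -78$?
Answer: $- \frac{243}{22} \approx -11.045$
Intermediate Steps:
$p{\left(w,x \right)} = \frac{-78 + w}{w + x}$ ($p{\left(w,x \right)} = \frac{w - 78}{x + w} = \frac{-78 + w}{w + x}$)
$p{\left(-3,-19 \right)} Q{\left(o{\left(6 \right)} \right)} = \frac{-78 - 3}{-3 - 19} \left(\left(-1\right) 3\right) = \frac{1}{-22} \left(-81\right) \left(-3\right) = \left(- \frac{1}{22}\right) \left(-81\right) \left(-3\right) = \frac{81}{22} \left(-3\right) = - \frac{243}{22}$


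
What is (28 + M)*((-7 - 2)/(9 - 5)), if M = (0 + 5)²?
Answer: -477/4 ≈ -119.25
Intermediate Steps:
M = 25 (M = 5² = 25)
(28 + M)*((-7 - 2)/(9 - 5)) = (28 + 25)*((-7 - 2)/(9 - 5)) = 53*(-9/4) = -477/4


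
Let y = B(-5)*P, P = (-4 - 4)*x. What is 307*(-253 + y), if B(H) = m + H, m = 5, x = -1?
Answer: -77671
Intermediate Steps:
P = 8 (P = (-4 - 4)*(-1) = -8*(-1) = 8)
B(H) = 5 + H
y = 0 (y = (5 - 5)*8 = 0*8 = 0)
307*(-253 + y) = 307*(-253 + 0) = 307*(-253) = -77671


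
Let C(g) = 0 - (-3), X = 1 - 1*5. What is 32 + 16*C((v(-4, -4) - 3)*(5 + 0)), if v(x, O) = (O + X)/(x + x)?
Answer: 80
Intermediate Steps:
X = -4 (X = 1 - 5 = -4)
v(x, O) = (-4 + O)/(2*x) (v(x, O) = (O - 4)/(x + x) = (-4 + O)/((2*x)) = (-4 + O)*(1/(2*x)) = (-4 + O)/(2*x))
C(g) = 3 (C(g) = 0 - 1*(-3) = 0 + 3 = 3)
32 + 16*C((v(-4, -4) - 3)*(5 + 0)) = 32 + 16*3 = 32 + 48 = 80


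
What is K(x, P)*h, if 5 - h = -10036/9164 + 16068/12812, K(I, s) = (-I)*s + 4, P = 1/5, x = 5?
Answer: 106571235/7338073 ≈ 14.523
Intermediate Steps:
P = ⅕ (P = 1*(⅕) = ⅕ ≈ 0.20000)
K(I, s) = 4 - I*s (K(I, s) = -I*s + 4 = 4 - I*s)
h = 35523745/7338073 (h = 5 - (-10036/9164 + 16068/12812) = 5 - (-10036*1/9164 + 16068*(1/12812)) = 5 - (-2509/2291 + 4017/3203) = 5 - 1*1166620/7338073 = 5 - 1166620/7338073 = 35523745/7338073 ≈ 4.8410)
K(x, P)*h = (4 - 1*5*⅕)*(35523745/7338073) = (4 - 1)*(35523745/7338073) = 3*(35523745/7338073) = 106571235/7338073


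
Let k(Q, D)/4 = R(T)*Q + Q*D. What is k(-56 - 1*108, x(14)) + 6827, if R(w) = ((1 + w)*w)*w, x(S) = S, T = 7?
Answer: -259509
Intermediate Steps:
R(w) = w**2*(1 + w) (R(w) = (w*(1 + w))*w = w**2*(1 + w))
k(Q, D) = 1568*Q + 4*D*Q (k(Q, D) = 4*((7**2*(1 + 7))*Q + Q*D) = 4*((49*8)*Q + D*Q) = 4*(392*Q + D*Q) = 1568*Q + 4*D*Q)
k(-56 - 1*108, x(14)) + 6827 = 4*(-56 - 1*108)*(392 + 14) + 6827 = 4*(-56 - 108)*406 + 6827 = 4*(-164)*406 + 6827 = -266336 + 6827 = -259509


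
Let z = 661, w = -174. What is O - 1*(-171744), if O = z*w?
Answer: 56730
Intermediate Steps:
O = -115014 (O = 661*(-174) = -115014)
O - 1*(-171744) = -115014 - 1*(-171744) = -115014 + 171744 = 56730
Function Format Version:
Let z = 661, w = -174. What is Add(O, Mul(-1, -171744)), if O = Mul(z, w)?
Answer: 56730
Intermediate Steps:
O = -115014 (O = Mul(661, -174) = -115014)
Add(O, Mul(-1, -171744)) = Add(-115014, Mul(-1, -171744)) = Add(-115014, 171744) = 56730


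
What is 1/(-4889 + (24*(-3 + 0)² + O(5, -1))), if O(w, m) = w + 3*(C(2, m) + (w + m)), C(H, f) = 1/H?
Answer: -2/9309 ≈ -0.00021485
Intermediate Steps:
O(w, m) = 3/2 + 3*m + 4*w (O(w, m) = w + 3*(1/2 + (w + m)) = w + 3*(½ + (m + w)) = w + 3*(½ + m + w) = w + (3/2 + 3*m + 3*w) = 3/2 + 3*m + 4*w)
1/(-4889 + (24*(-3 + 0)² + O(5, -1))) = 1/(-4889 + (24*(-3 + 0)² + (3/2 + 3*(-1) + 4*5))) = 1/(-4889 + (24*(-3)² + (3/2 - 3 + 20))) = 1/(-4889 + (24*9 + 37/2)) = 1/(-4889 + (216 + 37/2)) = 1/(-4889 + 469/2) = 1/(-9309/2) = -2/9309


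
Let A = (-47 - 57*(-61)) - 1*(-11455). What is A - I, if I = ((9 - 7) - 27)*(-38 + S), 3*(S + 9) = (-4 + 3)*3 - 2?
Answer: 41005/3 ≈ 13668.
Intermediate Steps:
S = -32/3 (S = -9 + ((-4 + 3)*3 - 2)/3 = -9 + (-1*3 - 2)/3 = -9 + (-3 - 2)/3 = -9 + (⅓)*(-5) = -9 - 5/3 = -32/3 ≈ -10.667)
I = 3650/3 (I = ((9 - 7) - 27)*(-38 - 32/3) = (2 - 27)*(-146/3) = -25*(-146/3) = 3650/3 ≈ 1216.7)
A = 14885 (A = (-47 + 3477) + 11455 = 3430 + 11455 = 14885)
A - I = 14885 - 1*3650/3 = 14885 - 3650/3 = 41005/3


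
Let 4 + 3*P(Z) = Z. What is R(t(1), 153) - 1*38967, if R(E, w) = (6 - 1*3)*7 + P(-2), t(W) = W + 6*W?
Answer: -38948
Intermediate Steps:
P(Z) = -4/3 + Z/3
t(W) = 7*W
R(E, w) = 19 (R(E, w) = (6 - 1*3)*7 + (-4/3 + (⅓)*(-2)) = (6 - 3)*7 + (-4/3 - ⅔) = 3*7 - 2 = 21 - 2 = 19)
R(t(1), 153) - 1*38967 = 19 - 1*38967 = 19 - 38967 = -38948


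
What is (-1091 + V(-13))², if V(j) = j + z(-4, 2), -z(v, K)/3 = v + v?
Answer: 1166400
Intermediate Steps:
z(v, K) = -6*v (z(v, K) = -3*(v + v) = -6*v)
V(j) = 24 + j (V(j) = j - 6*(-4) = j + 24 = 24 + j)
(-1091 + V(-13))² = (-1091 + (24 - 13))² = (-1091 + 11)² = (-1080)² = 1166400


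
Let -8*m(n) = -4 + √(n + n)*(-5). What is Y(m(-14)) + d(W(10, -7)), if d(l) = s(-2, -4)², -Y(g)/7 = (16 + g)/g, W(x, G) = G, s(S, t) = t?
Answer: 715/179 + 2240*I*√7/179 ≈ 3.9944 + 33.109*I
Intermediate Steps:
m(n) = ½ + 5*√2*√n/8 (m(n) = -(-4 + √(n + n)*(-5))/8 = -(-4 + √(2*n)*(-5))/8 = -(-4 + (√2*√n)*(-5))/8 = -(-4 - 5*√2*√n)/8 = ½ + 5*√2*√n/8)
Y(g) = -7*(16 + g)/g
d(l) = 16 (d(l) = (-4)² = 16)
Y(m(-14)) + d(W(10, -7)) = (-7 - 112/(½ + 5*√2*√(-14)/8)) + 16 = (-7 - 112/(½ + 5*√2*(I*√14)/8)) + 16 = (-7 - 112/(½ + 5*I*√7/4)) + 16 = 9 - 112/(½ + 5*I*√7/4)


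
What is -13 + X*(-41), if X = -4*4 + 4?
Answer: 479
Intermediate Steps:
X = -12 (X = -16 + 4 = -12)
-13 + X*(-41) = -13 - 12*(-41) = -13 + 492 = 479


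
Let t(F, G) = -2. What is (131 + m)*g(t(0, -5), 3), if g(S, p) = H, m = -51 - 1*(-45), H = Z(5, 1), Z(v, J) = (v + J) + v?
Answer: 1375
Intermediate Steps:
Z(v, J) = J + 2*v (Z(v, J) = (J + v) + v = J + 2*v)
H = 11 (H = 1 + 2*5 = 1 + 10 = 11)
m = -6 (m = -51 + 45 = -6)
g(S, p) = 11
(131 + m)*g(t(0, -5), 3) = (131 - 6)*11 = 125*11 = 1375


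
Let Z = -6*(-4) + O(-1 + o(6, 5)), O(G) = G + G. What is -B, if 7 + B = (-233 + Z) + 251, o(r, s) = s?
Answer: -43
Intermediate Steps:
O(G) = 2*G
Z = 32 (Z = -6*(-4) + 2*(-1 + 5) = 24 + 2*4 = 24 + 8 = 32)
B = 43 (B = -7 + ((-233 + 32) + 251) = -7 + (-201 + 251) = -7 + 50 = 43)
-B = -1*43 = -43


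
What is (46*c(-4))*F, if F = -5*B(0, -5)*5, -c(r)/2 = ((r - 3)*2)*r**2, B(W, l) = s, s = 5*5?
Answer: -12880000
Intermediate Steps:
s = 25
B(W, l) = 25
c(r) = -2*r**2*(-6 + 2*r) (c(r) = -2*(r - 3)*2*r**2 = -2*(-3 + r)*2*r**2 = -2*(-6 + 2*r)*r**2 = -2*r**2*(-6 + 2*r))
F = -625 (F = -5*25*5 = -125*5 = -625)
(46*c(-4))*F = (46*(4*(-4)**2*(3 - 1*(-4))))*(-625) = (46*(4*16*(3 + 4)))*(-625) = (46*(4*16*7))*(-625) = (46*448)*(-625) = 20608*(-625) = -12880000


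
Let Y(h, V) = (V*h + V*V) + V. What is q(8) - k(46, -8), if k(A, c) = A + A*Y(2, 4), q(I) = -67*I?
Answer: -1870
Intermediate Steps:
Y(h, V) = V + V**2 + V*h (Y(h, V) = (V*h + V**2) + V = (V**2 + V*h) + V = V + V**2 + V*h)
k(A, c) = 29*A (k(A, c) = A + A*(4*(1 + 4 + 2)) = A + A*(4*7) = A + A*28 = A + 28*A = 29*A)
q(8) - k(46, -8) = -67*8 - 29*46 = -536 - 1*1334 = -536 - 1334 = -1870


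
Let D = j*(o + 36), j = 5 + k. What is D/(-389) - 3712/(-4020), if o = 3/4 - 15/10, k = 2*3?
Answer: -114787/1563780 ≈ -0.073404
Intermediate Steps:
k = 6
j = 11 (j = 5 + 6 = 11)
o = -¾ (o = 3*(¼) - 15*⅒ = ¾ - 3/2 = -¾ ≈ -0.75000)
D = 1551/4 (D = 11*(-¾ + 36) = 11*(141/4) = 1551/4 ≈ 387.75)
D/(-389) - 3712/(-4020) = (1551/4)/(-389) - 3712/(-4020) = (1551/4)*(-1/389) - 3712*(-1/4020) = -1551/1556 + 928/1005 = -114787/1563780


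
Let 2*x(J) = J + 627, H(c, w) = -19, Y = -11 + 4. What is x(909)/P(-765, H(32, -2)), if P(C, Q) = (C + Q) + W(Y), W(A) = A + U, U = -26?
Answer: -768/817 ≈ -0.94002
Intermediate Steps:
Y = -7
x(J) = 627/2 + J/2 (x(J) = (J + 627)/2 = (627 + J)/2 = 627/2 + J/2)
W(A) = -26 + A (W(A) = A - 26 = -26 + A)
P(C, Q) = -33 + C + Q (P(C, Q) = (C + Q) + (-26 - 7) = (C + Q) - 33 = -33 + C + Q)
x(909)/P(-765, H(32, -2)) = (627/2 + (½)*909)/(-33 - 765 - 19) = (627/2 + 909/2)/(-817) = 768*(-1/817) = -768/817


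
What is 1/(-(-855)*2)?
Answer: 1/1710 ≈ 0.00058480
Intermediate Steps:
1/(-(-855)*2) = 1/(-9*(-190)) = 1/1710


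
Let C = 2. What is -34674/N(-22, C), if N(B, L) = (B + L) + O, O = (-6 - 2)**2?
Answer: -17337/22 ≈ -788.04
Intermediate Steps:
O = 64 (O = (-8)**2 = 64)
N(B, L) = 64 + B + L (N(B, L) = (B + L) + 64 = 64 + B + L)
-34674/N(-22, C) = -34674/(64 - 22 + 2) = -34674/44 = -34674*1/44 = -17337/22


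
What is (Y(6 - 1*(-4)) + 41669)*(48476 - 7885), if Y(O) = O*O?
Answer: 1695445479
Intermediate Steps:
Y(O) = O**2
(Y(6 - 1*(-4)) + 41669)*(48476 - 7885) = ((6 - 1*(-4))**2 + 41669)*(48476 - 7885) = ((6 + 4)**2 + 41669)*40591 = (10**2 + 41669)*40591 = (100 + 41669)*40591 = 41769*40591 = 1695445479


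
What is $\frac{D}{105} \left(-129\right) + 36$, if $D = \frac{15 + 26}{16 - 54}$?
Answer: $\frac{49643}{1330} \approx 37.326$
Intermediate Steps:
$D = - \frac{41}{38}$ ($D = \frac{41}{-38} = 41 \left(- \frac{1}{38}\right) = - \frac{41}{38} \approx -1.0789$)
$\frac{D}{105} \left(-129\right) + 36 = - \frac{41}{38 \cdot 105} \left(-129\right) + 36 = \left(- \frac{41}{38}\right) \frac{1}{105} \left(-129\right) + 36 = \left(- \frac{41}{3990}\right) \left(-129\right) + 36 = \frac{1763}{1330} + 36 = \frac{49643}{1330}$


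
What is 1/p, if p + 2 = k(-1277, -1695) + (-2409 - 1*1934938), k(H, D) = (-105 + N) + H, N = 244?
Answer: -1/1938487 ≈ -5.1587e-7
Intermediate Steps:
k(H, D) = 139 + H (k(H, D) = (-105 + 244) + H = 139 + H)
p = -1938487 (p = -2 + ((139 - 1277) + (-2409 - 1*1934938)) = -2 + (-1138 + (-2409 - 1934938)) = -2 + (-1138 - 1937347) = -2 - 1938485 = -1938487)
1/p = 1/(-1938487) = -1/1938487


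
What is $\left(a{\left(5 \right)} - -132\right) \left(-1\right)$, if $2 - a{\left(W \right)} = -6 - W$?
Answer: $-145$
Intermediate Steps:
$a{\left(W \right)} = 8 + W$ ($a{\left(W \right)} = 2 - \left(-6 - W\right) = 2 + \left(6 + W\right) = 8 + W$)
$\left(a{\left(5 \right)} - -132\right) \left(-1\right) = \left(\left(8 + 5\right) - -132\right) \left(-1\right) = \left(13 + 132\right) \left(-1\right) = 145 \left(-1\right) = -145$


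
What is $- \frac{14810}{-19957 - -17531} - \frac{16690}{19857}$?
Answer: $\frac{126796115}{24086541} \approx 5.2642$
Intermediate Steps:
$- \frac{14810}{-19957 - -17531} - \frac{16690}{19857} = - \frac{14810}{-19957 + 17531} - \frac{16690}{19857} = - \frac{14810}{-2426} - \frac{16690}{19857} = \left(-14810\right) \left(- \frac{1}{2426}\right) - \frac{16690}{19857} = \frac{7405}{1213} - \frac{16690}{19857} = \frac{126796115}{24086541}$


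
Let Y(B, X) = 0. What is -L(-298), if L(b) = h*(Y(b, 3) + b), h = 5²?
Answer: 7450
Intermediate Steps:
h = 25
L(b) = 25*b (L(b) = 25*(0 + b) = 25*b)
-L(-298) = -25*(-298) = -1*(-7450) = 7450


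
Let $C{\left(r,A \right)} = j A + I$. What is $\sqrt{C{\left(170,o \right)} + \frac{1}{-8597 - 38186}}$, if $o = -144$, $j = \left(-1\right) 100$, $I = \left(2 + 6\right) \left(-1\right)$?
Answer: $\frac{3 \sqrt{3499893071345}}{46783} \approx 119.97$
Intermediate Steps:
$I = -8$ ($I = 8 \left(-1\right) = -8$)
$j = -100$
$C{\left(r,A \right)} = -8 - 100 A$ ($C{\left(r,A \right)} = - 100 A - 8 = -8 - 100 A$)
$\sqrt{C{\left(170,o \right)} + \frac{1}{-8597 - 38186}} = \sqrt{\left(-8 - -14400\right) + \frac{1}{-8597 - 38186}} = \sqrt{\left(-8 + 14400\right) + \frac{1}{-46783}} = \sqrt{14392 - \frac{1}{46783}} = \sqrt{\frac{673300935}{46783}} = \frac{3 \sqrt{3499893071345}}{46783}$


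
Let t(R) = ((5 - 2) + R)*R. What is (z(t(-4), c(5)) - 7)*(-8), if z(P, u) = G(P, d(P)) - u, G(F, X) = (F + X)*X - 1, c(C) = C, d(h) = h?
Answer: -152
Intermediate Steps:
G(F, X) = -1 + X*(F + X) (G(F, X) = X*(F + X) - 1 = -1 + X*(F + X))
t(R) = R*(3 + R) (t(R) = (3 + R)*R = R*(3 + R))
z(P, u) = -1 - u + 2*P² (z(P, u) = (-1 + P² + P*P) - u = (-1 + P² + P²) - u = (-1 + 2*P²) - u = -1 - u + 2*P²)
(z(t(-4), c(5)) - 7)*(-8) = ((-1 - 1*5 + 2*(-4*(3 - 4))²) - 7)*(-8) = ((-1 - 5 + 2*(-4*(-1))²) - 7)*(-8) = ((-1 - 5 + 2*4²) - 7)*(-8) = ((-1 - 5 + 2*16) - 7)*(-8) = ((-1 - 5 + 32) - 7)*(-8) = (26 - 7)*(-8) = 19*(-8) = -152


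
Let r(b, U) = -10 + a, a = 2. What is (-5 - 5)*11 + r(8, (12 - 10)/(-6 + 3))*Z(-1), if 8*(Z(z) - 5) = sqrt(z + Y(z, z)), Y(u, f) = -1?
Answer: -150 - I*sqrt(2) ≈ -150.0 - 1.4142*I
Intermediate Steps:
r(b, U) = -8 (r(b, U) = -10 + 2 = -8)
Z(z) = 5 + sqrt(-1 + z)/8 (Z(z) = 5 + sqrt(z - 1)/8 = 5 + sqrt(-1 + z)/8)
(-5 - 5)*11 + r(8, (12 - 10)/(-6 + 3))*Z(-1) = (-5 - 5)*11 - 8*(5 + sqrt(-1 - 1)/8) = -10*11 - 8*(5 + sqrt(-2)/8) = -110 - 8*(5 + (I*sqrt(2))/8) = -110 - 8*(5 + I*sqrt(2)/8) = -110 + (-40 - I*sqrt(2)) = -150 - I*sqrt(2)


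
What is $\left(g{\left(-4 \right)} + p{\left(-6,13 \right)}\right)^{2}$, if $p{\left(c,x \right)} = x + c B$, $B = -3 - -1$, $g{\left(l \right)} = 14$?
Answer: $1521$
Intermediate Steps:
$B = -2$ ($B = -3 + 1 = -2$)
$p{\left(c,x \right)} = x - 2 c$ ($p{\left(c,x \right)} = x + c \left(-2\right) = x - 2 c$)
$\left(g{\left(-4 \right)} + p{\left(-6,13 \right)}\right)^{2} = \left(14 + \left(13 - -12\right)\right)^{2} = \left(14 + \left(13 + 12\right)\right)^{2} = \left(14 + 25\right)^{2} = 39^{2} = 1521$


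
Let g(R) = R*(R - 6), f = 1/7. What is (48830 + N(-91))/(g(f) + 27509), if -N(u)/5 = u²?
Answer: 4851/17972 ≈ 0.26992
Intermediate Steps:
f = ⅐ ≈ 0.14286
g(R) = R*(-6 + R)
N(u) = -5*u²
(48830 + N(-91))/(g(f) + 27509) = (48830 - 5*(-91)²)/((-6 + ⅐)/7 + 27509) = (48830 - 5*8281)/((⅐)*(-41/7) + 27509) = (48830 - 41405)/(-41/49 + 27509) = 7425/(1347900/49) = 7425*(49/1347900) = 4851/17972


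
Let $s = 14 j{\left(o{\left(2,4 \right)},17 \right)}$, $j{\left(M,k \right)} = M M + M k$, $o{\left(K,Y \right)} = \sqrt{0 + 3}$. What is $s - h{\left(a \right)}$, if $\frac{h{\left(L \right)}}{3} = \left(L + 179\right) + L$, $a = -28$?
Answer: $-327 + 238 \sqrt{3} \approx 85.228$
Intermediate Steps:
$o{\left(K,Y \right)} = \sqrt{3}$
$j{\left(M,k \right)} = M^{2} + M k$
$h{\left(L \right)} = 537 + 6 L$ ($h{\left(L \right)} = 3 \left(\left(L + 179\right) + L\right) = 3 \left(\left(179 + L\right) + L\right) = 3 \left(179 + 2 L\right) = 537 + 6 L$)
$s = 14 \sqrt{3} \left(17 + \sqrt{3}\right)$ ($s = 14 \sqrt{3} \left(\sqrt{3} + 17\right) = 14 \sqrt{3} \left(17 + \sqrt{3}\right) \approx 454.23$)
$s - h{\left(a \right)} = \left(42 + 238 \sqrt{3}\right) - \left(537 + 6 \left(-28\right)\right) = \left(42 + 238 \sqrt{3}\right) - \left(537 - 168\right) = \left(42 + 238 \sqrt{3}\right) - 369 = -327 + 238 \sqrt{3}$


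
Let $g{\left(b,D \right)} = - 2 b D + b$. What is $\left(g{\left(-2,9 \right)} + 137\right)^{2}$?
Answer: $29241$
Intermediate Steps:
$g{\left(b,D \right)} = b - 2 D b$ ($g{\left(b,D \right)} = - 2 D b + b = b - 2 D b$)
$\left(g{\left(-2,9 \right)} + 137\right)^{2} = \left(- 2 \left(1 - 18\right) + 137\right)^{2} = \left(\left(-2\right) \left(-17\right) + 137\right)^{2} = \left(34 + 137\right)^{2} = 171^{2} = 29241$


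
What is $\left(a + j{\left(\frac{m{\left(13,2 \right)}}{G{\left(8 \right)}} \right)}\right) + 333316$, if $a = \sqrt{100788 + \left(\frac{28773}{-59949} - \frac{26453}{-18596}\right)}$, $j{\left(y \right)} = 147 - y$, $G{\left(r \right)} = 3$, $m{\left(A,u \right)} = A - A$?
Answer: $333463 + \frac{\sqrt{386608002842151168161}}{61933978} \approx 3.3378 \cdot 10^{5}$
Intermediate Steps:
$m{\left(A,u \right)} = 0$
$a = \frac{\sqrt{386608002842151168161}}{61933978}$ ($a = \sqrt{100788 + \left(28773 \left(- \frac{1}{59949}\right) - - \frac{26453}{18596}\right)} = \sqrt{100788 + \left(- \frac{3197}{6661} + \frac{26453}{18596}\right)} = \sqrt{100788 + \frac{116752021}{123867956}} = \sqrt{\frac{12484520301349}{123867956}} = \frac{\sqrt{386608002842151168161}}{61933978} \approx 317.47$)
$\left(a + j{\left(\frac{m{\left(13,2 \right)}}{G{\left(8 \right)}} \right)}\right) + 333316 = \left(\frac{\sqrt{386608002842151168161}}{61933978} + \left(147 - \frac{0}{3}\right)\right) + 333316 = \left(\frac{\sqrt{386608002842151168161}}{61933978} + \left(147 - 0 \cdot \frac{1}{3}\right)\right) + 333316 = \left(\frac{\sqrt{386608002842151168161}}{61933978} + \left(147 - 0\right)\right) + 333316 = \left(\frac{\sqrt{386608002842151168161}}{61933978} + \left(147 + 0\right)\right) + 333316 = \left(\frac{\sqrt{386608002842151168161}}{61933978} + 147\right) + 333316 = \left(147 + \frac{\sqrt{386608002842151168161}}{61933978}\right) + 333316 = 333463 + \frac{\sqrt{386608002842151168161}}{61933978}$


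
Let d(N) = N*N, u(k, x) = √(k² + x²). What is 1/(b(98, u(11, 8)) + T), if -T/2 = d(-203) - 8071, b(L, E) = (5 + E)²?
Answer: -33033/2182348928 - 5*√185/2182348928 ≈ -1.5168e-5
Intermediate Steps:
d(N) = N²
T = -66276 (T = -2*((-203)² - 8071) = -2*(41209 - 8071) = -2*33138 = -66276)
1/(b(98, u(11, 8)) + T) = 1/((5 + √(11² + 8²))² - 66276) = 1/((5 + √(121 + 64))² - 66276) = 1/((5 + √185)² - 66276) = 1/(-66276 + (5 + √185)²)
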